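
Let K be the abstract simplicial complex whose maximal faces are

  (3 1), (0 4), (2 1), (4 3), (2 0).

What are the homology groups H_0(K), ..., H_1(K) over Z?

H_0 = Z,  H_1 = Z.

Fix the vertex order 0 < 1 < 2 < 3 < 4 and write every simplex with vertices in increasing order. Then dim K = 1 and the simplices of K are:

  0-simplices (5): [0], [1], [2], [3], [4]
  1-simplices (5): [0,2], [0,4], [1,2], [1,3], [3,4]

giving chain groups C_0 ≅ Z^5, C_1 ≅ Z^5.

∂_1: C_1 → C_0 sends each edge [p,q] (with p < q) to q − p. For instance
  ∂[0,4] = [4] − [0].
As a 5×5 matrix over Z this has rank 4, with invariant factors (1,1,1,1).

Reading off H_k = ker ∂_k / im ∂_{k+1}:

  H_0: rank C_0 − rank ∂_1 = 5 − 4 = 1, and the invariant factors of ∂_1 are all 1, so H_0 ≅ Z.
  H_1: rank ker ∂_1 − rank ∂_2 = (5 − 4) − 0 = 1, and there is no ∂_2, so H_1 ≅ Z.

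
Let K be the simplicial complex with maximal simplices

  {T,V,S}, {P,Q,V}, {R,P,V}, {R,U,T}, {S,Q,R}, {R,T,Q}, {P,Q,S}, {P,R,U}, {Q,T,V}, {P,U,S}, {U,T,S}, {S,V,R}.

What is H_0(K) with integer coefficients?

We work with the vertex ordering P < Q < R < S < T < U < V. The simplices of K, each written with vertices in increasing order, are:

  0-simplices (7): P, Q, R, S, T, U, V
  1-simplices (18): PQ, PR, PS, PU, PV, QR, QS, QT, QV, RS, RT, RU, RV, ST, SU, SV, TU, TV
  2-simplices (12): PQS, PQV, PRU, PRV, PSU, QRS, QRT, QTV, RSV, RTU, STU, STV

giving chain groups C_0 ≅ Z^7, C_1 ≅ Z^18, C_2 ≅ Z^12.

Boundary ∂_1: C_1 → C_0 is given by ∂[p,q] = [q] − [p]. For instance
  ∂RS = S − R.
This gives a 7×18 integer matrix of rank 6; reducing to Smith normal form yields diagonal entries (1,1,1,1,1,1).

The boundary map ∂_2: C_2 → C_1 acts by ∂[p,q,r] = [q,r] − [p,r] + [p,q]. For instance
  ∂PRU = RU − PU + PR,
  ∂RSV = SV − RV + RS.
As a 18×12 matrix over Z this has rank 12, with invariant factors (1,1,1,1,1,1,1,1,1,1,1,2).

Now H_k = ker ∂_k / im ∂_{k+1}, so:

  H_0: rank C_0 − rank ∂_1 = 7 − 6 = 1, and the invariant factors of ∂_1 are all 1, so H_0 ≅ Z.

(K is a triangulation of the real projective plane RP^2.)

H_0 = Z.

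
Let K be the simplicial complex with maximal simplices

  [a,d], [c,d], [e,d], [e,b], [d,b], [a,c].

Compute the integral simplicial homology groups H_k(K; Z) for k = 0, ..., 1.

We work with the vertex ordering a < b < c < d < e. The simplices of K, each written with vertices in increasing order, are:

  0-simplices (5): a, b, c, d, e
  1-simplices (6): ac, ad, bd, be, cd, de

so the chain groups are C_0 ≅ Z^5, C_1 ≅ Z^6.

Boundary ∂_1: C_1 → C_0 maps an edge to its endpoints' difference, ∂[p,q] = q − p. For instance
  ∂ac = c − a.
As a 5×6 matrix over Z this has rank 4, with invariant factors (1,1,1,1).

Computing H_k = (kernel of ∂_k) / (image of ∂_{k+1}):

  H_0: rank C_0 − rank ∂_1 = 5 − 4 = 1, and the invariant factors of ∂_1 are all 1, so H_0 = Z.
  H_1: rank ker ∂_1 − rank ∂_2 = (6 − 4) − 0 = 2, and there is no ∂_2, so H_1 = Z^2.

H_0 ≅ Z,  H_1 ≅ Z^2.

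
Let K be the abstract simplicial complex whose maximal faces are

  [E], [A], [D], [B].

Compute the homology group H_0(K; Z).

H_0 = Z^4.

We work with the vertex ordering A < B < D < E. The simplices of K, each written with vertices in increasing order, are:

  0-simplices (4): A, B, D, E

Hence C_0 ≅ Z^4.

Reading off H_k = ker ∂_k / im ∂_{k+1}:

  H_0: rank C_0 − rank ∂_1 = 4 − 0 = 4, and there is no ∂_1, so H_0 = Z^4.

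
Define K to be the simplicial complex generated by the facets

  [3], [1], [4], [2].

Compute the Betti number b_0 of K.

b_0 = 4.

Order the vertices as 1 < 2 < 3 < 4. Listing each simplex with vertices in this order, K has dimension 0 with simplices:

  0-simplices (4): [1], [2], [3], [4]

Hence C_0 ≅ Z^4.

Reading off H_k = ker ∂_k / im ∂_{k+1}:

  H_0: rank C_0 − rank ∂_1 = 4 − 0 = 4, and there is no ∂_1, so H_0 = Z^4.

(K is a triangulation of a set of 4 points.)

Hence the Betti numbers are b_0 = 4.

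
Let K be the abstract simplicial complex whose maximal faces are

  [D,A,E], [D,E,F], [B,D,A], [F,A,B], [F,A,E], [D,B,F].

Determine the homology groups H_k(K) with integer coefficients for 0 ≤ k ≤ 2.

H_0 ≅ Z,  H_1 = 0,  H_2 ≅ Z.

K has 5 vertices, 9 edges, 6 triangles.
rank ∂_0 = 0, rank ∂_1 = 4 ⇒ b_0 = 5 − 0 − 4 = 1; all invariant factors of ∂_1 are 1 so no torsion. So H_0 = Z.
rank ∂_1 = 4, rank ∂_2 = 5 ⇒ b_1 = 9 − 4 − 5 = 0; all invariant factors of ∂_2 are 1 so no torsion. So H_1 = 0.
rank ∂_2 = 5, rank ∂_3 = 0 ⇒ b_2 = 6 − 5 − 0 = 1. So H_2 = Z.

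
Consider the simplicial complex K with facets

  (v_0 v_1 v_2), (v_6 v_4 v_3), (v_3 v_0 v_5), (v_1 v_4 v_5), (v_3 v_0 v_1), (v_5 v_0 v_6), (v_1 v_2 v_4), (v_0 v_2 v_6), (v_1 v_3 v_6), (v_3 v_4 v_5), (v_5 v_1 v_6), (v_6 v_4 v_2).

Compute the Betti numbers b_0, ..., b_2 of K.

b_0 = 1, b_1 = 0, b_2 = 0.

Take the total order v_0 < v_1 < v_2 < v_3 < v_4 < v_5 < v_6 on the vertex set. Then K (dimension 2) consists of the simplices:

  0-simplices (7): [v_0], [v_1], [v_2], [v_3], [v_4], [v_5], [v_6]
  1-simplices (18): (18 of them)
  2-simplices (12): (12 of them)

so the chain groups are C_0 ≅ Z^7, C_1 ≅ Z^18, C_2 ≅ Z^12.

∂_1: C_1 → C_0 is given by ∂[p,q] = [q] − [p].
As a 7×18 matrix over Z this has rank 6, with invariant factors (1,1,1,1,1,1).

The boundary map ∂_2: C_2 → C_1 maps a triangle to the signed sum of its edges. For instance
  ∂[v_3,v_4,v_5] = [v_4,v_5] − [v_3,v_5] + [v_3,v_4],
  ∂[v_0,v_3,v_5] = [v_3,v_5] − [v_0,v_5] + [v_0,v_3].
This gives a 18×12 integer matrix of rank 12; reducing to Smith normal form yields diagonal entries (1,1,1,1,1,1,1,1,1,1,1,2).

From H_k ≅ ker(∂_k) / im(∂_{k+1}) we obtain:

  H_0: rank C_0 − rank ∂_1 = 7 − 6 = 1, and the invariant factors of ∂_1 are all 1, so H_0 = Z.
  H_1: rank ker ∂_1 − rank ∂_2 = (18 − 6) − 12 = 0, and ∂_2 has invariant factor 2 > 1, so H_1 = Z/2.
  H_2: rank ker ∂_2 − rank ∂_3 = (12 − 12) − 0 = 0, and there is no ∂_3, so H_2 = 0.

Hence the Betti numbers are b_0 = 1, b_1 = 0, b_2 = 0.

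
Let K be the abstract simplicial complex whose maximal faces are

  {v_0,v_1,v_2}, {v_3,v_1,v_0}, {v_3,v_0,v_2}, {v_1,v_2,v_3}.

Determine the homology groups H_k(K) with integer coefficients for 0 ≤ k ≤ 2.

H_0 ≅ Z,  H_1 = 0,  H_2 ≅ Z.

We work with the vertex ordering v_0 < v_1 < v_2 < v_3. The simplices of K, each written with vertices in increasing order, are:

  0-simplices (4): [v_0], [v_1], [v_2], [v_3]
  1-simplices (6): [v_0,v_1], [v_0,v_2], [v_0,v_3], [v_1,v_2], [v_1,v_3], [v_2,v_3]
  2-simplices (4): [v_0,v_1,v_2], [v_0,v_1,v_3], [v_0,v_2,v_3], [v_1,v_2,v_3]

so the chain groups are C_0 ≅ Z^4, C_1 ≅ Z^6, C_2 ≅ Z^4.

The boundary map ∂_1: C_1 → C_0 sends each edge [p,q] (with p < q) to q − p.
This gives a 4×6 integer matrix of rank 3; reducing to Smith normal form yields diagonal entries (1,1,1).

Boundary ∂_2: C_2 → C_1 maps a triangle to the signed sum of its edges. For instance
  ∂[v_0,v_1,v_3] = [v_1,v_3] − [v_0,v_3] + [v_0,v_1],
  ∂[v_0,v_1,v_2] = [v_1,v_2] − [v_0,v_2] + [v_0,v_1].
The 6×4 boundary matrix has rank 3 and Smith normal form diag(1,1,1).

Reading off H_k = ker ∂_k / im ∂_{k+1}:

  H_0: rank C_0 − rank ∂_1 = 4 − 3 = 1, and the invariant factors of ∂_1 are all 1, so H_0 ≅ Z.
  H_1: rank ker ∂_1 − rank ∂_2 = (6 − 3) − 3 = 0, and the invariant factors of ∂_2 are all 1, so H_1 ≅ 0.
  H_2: rank ker ∂_2 − rank ∂_3 = (4 − 3) − 0 = 1, and there is no ∂_3, so H_2 ≅ Z.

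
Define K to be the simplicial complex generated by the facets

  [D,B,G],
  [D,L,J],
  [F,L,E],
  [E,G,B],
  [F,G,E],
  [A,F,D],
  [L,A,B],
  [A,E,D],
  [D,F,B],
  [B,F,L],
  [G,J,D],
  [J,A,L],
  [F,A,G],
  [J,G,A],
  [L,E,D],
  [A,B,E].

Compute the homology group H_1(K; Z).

H_1 ≅ Z^2.

Fix the vertex order A < B < D < E < F < G < J < L and write every simplex with vertices in increasing order. Then dim K = 2 and the simplices of K are:

  0-simplices (8): A, B, D, E, F, G, J, L
  1-simplices (24): AB, AD, AE, AF, AG, AJ, AL, BD, BE, BF, BG, BL, DE, DF, DG, DJ, DL, EF, EG, EL, FG, FL, GJ, JL
  2-simplices (16): ABE, ABL, ADE, ADF, AFG, AGJ, AJL, BDF, BDG, BEG, BFL, DEL, DGJ, DJL, EFG, EFL

giving chain groups C_0 ≅ Z^8, C_1 ≅ Z^24, C_2 ≅ Z^16.

∂_1: C_1 → C_0 sends each edge [p,q] (with p < q) to q − p. For instance
  ∂BD = D − B.
The resulting 8×24 matrix has rank 7, and its Smith normal form has invariant factors (1,1,1,1,1,1,1).

Boundary ∂_2: C_2 → C_1 sends each 2-simplex [p,q,r] to [q,r] − [p,r] + [p,q]. For instance
  ∂EFL = FL − EL + EF,
  ∂BEG = EG − BG + BE.
The resulting 24×16 matrix has rank 15, and its Smith normal form has invariant factors (1,1,1,1,1,1,1,1,1,1,1,1,1,1,1).

From H_k ≅ ker(∂_k) / im(∂_{k+1}) we obtain:

  H_1: rank ker ∂_1 − rank ∂_2 = (24 − 7) − 15 = 2, and the invariant factors of ∂_2 are all 1, so H_1 ≅ Z^2.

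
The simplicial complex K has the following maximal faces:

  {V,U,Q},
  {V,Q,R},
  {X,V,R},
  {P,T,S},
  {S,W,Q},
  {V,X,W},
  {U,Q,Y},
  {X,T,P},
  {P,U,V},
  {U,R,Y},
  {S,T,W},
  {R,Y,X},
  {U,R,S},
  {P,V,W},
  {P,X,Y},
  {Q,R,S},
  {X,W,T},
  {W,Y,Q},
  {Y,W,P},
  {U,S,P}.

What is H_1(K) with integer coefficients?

Fix the vertex order P < Q < R < S < T < U < V < W < X < Y and write every simplex with vertices in increasing order. Then dim K = 2 and the simplices of K are:

  0-simplices (10): P, Q, R, S, T, U, V, W, X, Y
  1-simplices (30): PS, PT, PU, PV, PW, PX, PY, QR, QS, QU, QV, QW, QY, RS, RU, RV, RX, RY, ST, SU, SW, TW, TX, UV, UY, VW, VX, WX, WY, XY
  2-simplices (20): PST, PSU, PTX, PUV, PVW, PWY, PXY, QRS, QRV, QSW, QUV, QUY, QWY, RSU, RUY, RVX, RXY, STW, TWX, VWX

giving chain groups C_0 ≅ Z^10, C_1 ≅ Z^30, C_2 ≅ Z^20.

The boundary map ∂_1: C_1 → C_0 is given by ∂[p,q] = [q] − [p].
The resulting 10×30 matrix has rank 9, and its Smith normal form has invariant factors (1,1,1,1,1,1,1,1,1).

Boundary ∂_2: C_2 → C_1 acts by ∂[p,q,r] = [q,r] − [p,r] + [p,q]. For instance
  ∂PTX = TX − PX + PT,
  ∂PXY = XY − PY + PX.
The resulting 30×20 matrix has rank 20, and its Smith normal form has invariant factors (1,1,1,1,1,1,1,1,1,1,1,1,1,1,1,1,1,1,1,2).

Now H_k = ker ∂_k / im ∂_{k+1}, so:

  H_1: rank ker ∂_1 − rank ∂_2 = (30 − 9) − 20 = 1, and ∂_2 has invariant factor 2 > 1, so H_1 = Z ⊕ Z/2.

H_1 ≅ Z ⊕ Z/2.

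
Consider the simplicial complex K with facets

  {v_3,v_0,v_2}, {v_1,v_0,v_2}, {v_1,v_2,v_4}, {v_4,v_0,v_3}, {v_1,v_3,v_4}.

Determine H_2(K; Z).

H_2 ≅ 0.

Order the vertices as v_0 < v_1 < v_2 < v_3 < v_4. Listing each simplex with vertices in this order, K has dimension 2 with simplices:

  0-simplices (5): [v_0], [v_1], [v_2], [v_3], [v_4]
  1-simplices (10): [v_0,v_1], [v_0,v_2], [v_0,v_3], [v_0,v_4], [v_1,v_2], [v_1,v_3], [v_1,v_4], [v_2,v_3], [v_2,v_4], [v_3,v_4]
  2-simplices (5): [v_0,v_1,v_2], [v_0,v_2,v_3], [v_0,v_3,v_4], [v_1,v_2,v_4], [v_1,v_3,v_4]

Hence C_0 ≅ Z^5, C_1 ≅ Z^10, C_2 ≅ Z^5.

The boundary map ∂_1: C_1 → C_0 is given by ∂[p,q] = [q] − [p]. For instance
  ∂[v_1,v_2] = [v_2] − [v_1].
The 5×10 boundary matrix has rank 4 and Smith normal form diag(1,1,1,1).

∂_2: C_2 → C_1 maps a triangle to the signed sum of its edges. For instance
  ∂[v_1,v_3,v_4] = [v_3,v_4] − [v_1,v_4] + [v_1,v_3],
  ∂[v_1,v_2,v_4] = [v_2,v_4] − [v_1,v_4] + [v_1,v_2].
As a 10×5 matrix over Z this has rank 5, with invariant factors (1,1,1,1,1).

Now H_k = ker ∂_k / im ∂_{k+1}, so:

  H_2: rank ker ∂_2 − rank ∂_3 = (5 − 5) − 0 = 0, and there is no ∂_3, so H_2 = 0.

(K is a triangulation of the Möbius band.)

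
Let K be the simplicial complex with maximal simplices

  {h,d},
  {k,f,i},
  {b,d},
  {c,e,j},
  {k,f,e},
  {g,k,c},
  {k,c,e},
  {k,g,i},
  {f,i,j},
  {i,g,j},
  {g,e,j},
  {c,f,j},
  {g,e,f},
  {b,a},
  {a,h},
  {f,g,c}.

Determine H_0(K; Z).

H_0 ≅ Z^2.

We work with the vertex ordering a < b < c < d < e < f < g < h < i < j < k. The simplices of K, each written with vertices in increasing order, are:

  0-simplices (11): a, b, c, d, e, f, g, h, i, j, k
  1-simplices (22): ab, ah, bd, ce, cf, cg, cj, ck, dh, ef, eg, ej, ek, fg, fi, fj, fk, gi, gj, gk, ij, ik
  2-simplices (12): cej, cek, cfg, cfj, cgk, efg, efk, egj, fij, fik, gij, gik

Hence C_0 ≅ Z^11, C_1 ≅ Z^22, C_2 ≅ Z^12.

∂_1: C_1 → C_0 maps an edge to its endpoints' difference, ∂[p,q] = q − p.
This gives a 11×22 integer matrix of rank 9; reducing to Smith normal form yields diagonal entries (1,1,1,1,1,1,1,1,1).

The boundary map ∂_2: C_2 → C_1 sends each 2-simplex [p,q,r] to [q,r] − [p,r] + [p,q]. For instance
  ∂cej = ej − cj + ce,
  ∂egj = gj − ej + eg.
This gives a 22×12 integer matrix of rank 12; reducing to Smith normal form yields diagonal entries (1,1,1,1,1,1,1,1,1,1,1,2).

From H_k ≅ ker(∂_k) / im(∂_{k+1}) we obtain:

  H_0: rank C_0 − rank ∂_1 = 11 − 9 = 2, and the invariant factors of ∂_1 are all 1, so H_0 = Z^2.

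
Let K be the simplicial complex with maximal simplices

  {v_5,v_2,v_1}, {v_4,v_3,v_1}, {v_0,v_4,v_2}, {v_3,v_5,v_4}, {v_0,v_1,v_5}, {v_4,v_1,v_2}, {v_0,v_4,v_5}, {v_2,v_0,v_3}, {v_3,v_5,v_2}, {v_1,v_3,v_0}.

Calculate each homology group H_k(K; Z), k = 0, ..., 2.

Order the vertices as v_0 < v_1 < v_2 < v_3 < v_4 < v_5. Listing each simplex with vertices in this order, K has dimension 2 with simplices:

  0-simplices (6): [v_0], [v_1], [v_2], [v_3], [v_4], [v_5]
  1-simplices (15): (15 of them)
  2-simplices (10): [v_0,v_1,v_3], [v_0,v_1,v_5], [v_0,v_2,v_3], [v_0,v_2,v_4], [v_0,v_4,v_5], [v_1,v_2,v_4], [v_1,v_2,v_5], [v_1,v_3,v_4], [v_2,v_3,v_5], [v_3,v_4,v_5]

Hence C_0 ≅ Z^6, C_1 ≅ Z^15, C_2 ≅ Z^10.

∂_1: C_1 → C_0 maps an edge to its endpoints' difference, ∂[p,q] = q − p.
The resulting 6×15 matrix has rank 5, and its Smith normal form has invariant factors (1,1,1,1,1).

The boundary map ∂_2: C_2 → C_1 maps a triangle to the signed sum of its edges. For instance
  ∂[v_1,v_3,v_4] = [v_3,v_4] − [v_1,v_4] + [v_1,v_3],
  ∂[v_0,v_1,v_5] = [v_1,v_5] − [v_0,v_5] + [v_0,v_1].
The resulting 15×10 matrix has rank 10, and its Smith normal form has invariant factors (1,1,1,1,1,1,1,1,1,2).

Reading off H_k = ker ∂_k / im ∂_{k+1}:

  H_0: rank C_0 − rank ∂_1 = 6 − 5 = 1, and the invariant factors of ∂_1 are all 1, so H_0 ≅ Z.
  H_1: rank ker ∂_1 − rank ∂_2 = (15 − 5) − 10 = 0, and ∂_2 has invariant factor 2 > 1, so H_1 ≅ Z/2.
  H_2: rank ker ∂_2 − rank ∂_3 = (10 − 10) − 0 = 0, and there is no ∂_3, so H_2 ≅ 0.

H_0 = Z,  H_1 = Z/2,  H_2 = 0.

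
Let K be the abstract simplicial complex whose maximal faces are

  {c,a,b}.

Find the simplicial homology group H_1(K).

H_1 = 0.

Fix the vertex order a < b < c and write every simplex with vertices in increasing order. Then dim K = 2 and the simplices of K are:

  0-simplices (3): a, b, c
  1-simplices (3): ab, ac, bc
  2-simplices (1): abc

giving chain groups C_0 ≅ Z^3, C_1 ≅ Z^3, C_2 ≅ Z^1.

Boundary ∂_1: C_1 → C_0 sends each edge [p,q] (with p < q) to q − p.
As a 3×3 matrix over Z this has rank 2, with invariant factors (1,1).

Boundary ∂_2: C_2 → C_1 maps a triangle to the signed sum of its edges. For instance
  ∂abc = bc − ac + ab.
The 3×1 boundary matrix has rank 1 and Smith normal form diag(1).

Reading off H_k = ker ∂_k / im ∂_{k+1}:

  H_1: rank ker ∂_1 − rank ∂_2 = (3 − 2) − 1 = 0, and the invariant factors of ∂_2 are all 1, so H_1 = 0.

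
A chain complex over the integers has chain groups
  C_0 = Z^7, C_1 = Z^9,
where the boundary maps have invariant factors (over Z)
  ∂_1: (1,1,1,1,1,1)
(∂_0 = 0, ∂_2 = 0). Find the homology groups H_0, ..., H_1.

H_0: b_0 = 7 − 0 − 6 = 1; torsion from ∂_1 factors > 1: none. So H_0 = Z.
H_1: b_1 = 9 − 6 − 0 = 3; torsion from ∂_2 factors > 1: none. So H_1 = Z^3.

H_0 = Z,  H_1 = Z^3.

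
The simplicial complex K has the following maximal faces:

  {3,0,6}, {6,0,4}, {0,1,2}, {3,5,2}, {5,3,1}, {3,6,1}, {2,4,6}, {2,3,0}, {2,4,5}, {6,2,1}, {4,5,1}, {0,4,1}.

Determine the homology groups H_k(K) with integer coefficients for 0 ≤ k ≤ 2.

H_0 = Z,  H_1 = Z/2,  H_2 = 0.

Take the total order 0 < 1 < 2 < 3 < 4 < 5 < 6 on the vertex set. Then K (dimension 2) consists of the simplices:

  0-simplices (7): [0], [1], [2], [3], [4], [5], [6]
  1-simplices (18): [0,1], [0,2], [0,3], [0,4], [0,6], [1,2], [1,3], [1,4], [1,5], [1,6], [2,3], [2,4], [2,5], [2,6], [3,5], [3,6], [4,5], [4,6]
  2-simplices (12): [0,1,2], [0,1,4], [0,2,3], [0,3,6], [0,4,6], [1,2,6], [1,3,5], [1,3,6], [1,4,5], [2,3,5], [2,4,5], [2,4,6]

giving chain groups C_0 ≅ Z^7, C_1 ≅ Z^18, C_2 ≅ Z^12.

Boundary ∂_1: C_1 → C_0 is given by ∂[p,q] = [q] − [p]. For instance
  ∂[2,3] = [3] − [2].
The resulting 7×18 matrix has rank 6, and its Smith normal form has invariant factors (1,1,1,1,1,1).

∂_2: C_2 → C_1 maps a triangle to the signed sum of its edges. For instance
  ∂[0,2,3] = [2,3] − [0,3] + [0,2],
  ∂[0,1,2] = [1,2] − [0,2] + [0,1].
The 18×12 boundary matrix has rank 12 and Smith normal form diag(1,1,1,1,1,1,1,1,1,1,1,2).

Now H_k = ker ∂_k / im ∂_{k+1}, so:

  H_0: rank C_0 − rank ∂_1 = 7 − 6 = 1, and the invariant factors of ∂_1 are all 1, so H_0 = Z.
  H_1: rank ker ∂_1 − rank ∂_2 = (18 − 6) − 12 = 0, and ∂_2 has invariant factor 2 > 1, so H_1 = Z/2.
  H_2: rank ker ∂_2 − rank ∂_3 = (12 − 12) − 0 = 0, and there is no ∂_3, so H_2 = 0.

As a check, the Euler characteristic is 7 − 18 + 12 = 1, which agrees with 1 − 0 + 0 = 1.
(K is a triangulation of the real projective plane RP^2.)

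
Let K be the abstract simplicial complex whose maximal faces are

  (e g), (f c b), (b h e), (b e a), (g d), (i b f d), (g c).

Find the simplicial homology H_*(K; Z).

Order the vertices as a < b < c < d < e < f < g < h < i. Listing each simplex with vertices in this order, K has dimension 3 with simplices:

  0-simplices (9): a, b, c, d, e, f, g, h, i
  1-simplices (16): ab, ae, bc, bd, be, bf, bh, bi, cf, cg, df, dg, di, eg, eh, fi
  2-simplices (7): abe, bcf, bdf, bdi, beh, bfi, dfi
  3-simplices (1): bdfi

giving chain groups C_0 ≅ Z^9, C_1 ≅ Z^16, C_2 ≅ Z^7, C_3 ≅ Z^1.

Boundary ∂_1: C_1 → C_0 is given by ∂[p,q] = [q] − [p].
This gives a 9×16 integer matrix of rank 8; reducing to Smith normal form yields diagonal entries (1,1,1,1,1,1,1,1).

∂_2: C_2 → C_1 maps a triangle to the signed sum of its edges. For instance
  ∂bdf = df − bf + bd,
  ∂beh = eh − bh + be.
The 16×7 boundary matrix has rank 6 and Smith normal form diag(1,1,1,1,1,1).

Boundary ∂_3: C_3 → C_2 sends each 3-simplex σ to the alternating sum Σ_i (−1)^i (σ with its i-th vertex removed). For instance
  ∂bdfi = dfi − bfi + bdi − bdf.
The resulting 7×1 matrix has rank 1, and its Smith normal form has invariant factors (1).

Computing H_k = (kernel of ∂_k) / (image of ∂_{k+1}):

  H_0: rank C_0 − rank ∂_1 = 9 − 8 = 1, and the invariant factors of ∂_1 are all 1, so H_0 = Z.
  H_1: rank ker ∂_1 − rank ∂_2 = (16 − 8) − 6 = 2, and the invariant factors of ∂_2 are all 1, so H_1 = Z^2.
  H_2: rank ker ∂_2 − rank ∂_3 = (7 − 6) − 1 = 0, and the invariant factors of ∂_3 are all 1, so H_2 = 0.
  H_3: rank ker ∂_3 − rank ∂_4 = (1 − 1) − 0 = 0, and there is no ∂_4, so H_3 = 0.

As a check, the Euler characteristic is 9 − 16 + 7 − 1 = -1, which agrees with 1 − 2 + 0 − 0 = -1.

H_0 ≅ Z,  H_1 ≅ Z^2,  H_2 = 0,  H_3 = 0.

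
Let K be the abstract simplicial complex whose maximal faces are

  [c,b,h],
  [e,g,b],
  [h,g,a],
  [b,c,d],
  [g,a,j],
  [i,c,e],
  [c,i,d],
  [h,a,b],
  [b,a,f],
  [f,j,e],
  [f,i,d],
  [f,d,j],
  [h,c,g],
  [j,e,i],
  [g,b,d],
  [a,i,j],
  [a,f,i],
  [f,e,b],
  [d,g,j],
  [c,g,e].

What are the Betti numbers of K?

K has 10 vertices, 30 edges, 20 triangles.
rank ∂_0 = 0, rank ∂_1 = 9 ⇒ b_0 = 10 − 0 − 9 = 1; all invariant factors of ∂_1 are 1 so no torsion. So H_0 = Z.
rank ∂_1 = 9, rank ∂_2 = 20 ⇒ b_1 = 30 − 9 − 20 = 1; ∂_2 has invariant factor(s) [2] giving torsion. So H_1 = Z × Z/2.
rank ∂_2 = 20, rank ∂_3 = 0 ⇒ b_2 = 20 − 20 − 0 = 0. So H_2 = 0.

b_0 = 1, b_1 = 1, b_2 = 0.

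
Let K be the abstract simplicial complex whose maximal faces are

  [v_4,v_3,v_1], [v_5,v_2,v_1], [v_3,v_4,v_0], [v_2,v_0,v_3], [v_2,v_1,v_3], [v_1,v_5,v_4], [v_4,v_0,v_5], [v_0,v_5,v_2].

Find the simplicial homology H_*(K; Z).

K has 6 vertices, 12 edges, 8 triangles.
rank ∂_0 = 0, rank ∂_1 = 5 ⇒ b_0 = 6 − 0 − 5 = 1; all invariant factors of ∂_1 are 1 so no torsion. So H_0 ≅ Z.
rank ∂_1 = 5, rank ∂_2 = 7 ⇒ b_1 = 12 − 5 − 7 = 0; all invariant factors of ∂_2 are 1 so no torsion. So H_1 ≅ 0.
rank ∂_2 = 7, rank ∂_3 = 0 ⇒ b_2 = 8 − 7 − 0 = 1. So H_2 ≅ Z.

H_0 ≅ Z,  H_1 = 0,  H_2 ≅ Z.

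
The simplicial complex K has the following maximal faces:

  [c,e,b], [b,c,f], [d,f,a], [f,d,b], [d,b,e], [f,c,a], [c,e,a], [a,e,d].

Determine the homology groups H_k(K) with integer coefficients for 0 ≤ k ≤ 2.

H_0 ≅ Z,  H_1 = 0,  H_2 ≅ Z.

We work with the vertex ordering a < b < c < d < e < f. The simplices of K, each written with vertices in increasing order, are:

  0-simplices (6): a, b, c, d, e, f
  1-simplices (12): ac, ad, ae, af, bc, bd, be, bf, ce, cf, de, df
  2-simplices (8): ace, acf, ade, adf, bce, bcf, bde, bdf

Hence C_0 ≅ Z^6, C_1 ≅ Z^12, C_2 ≅ Z^8.

Boundary ∂_1: C_1 → C_0 is given by ∂[p,q] = [q] − [p]. For instance
  ∂de = e − d.
The 6×12 boundary matrix has rank 5 and Smith normal form diag(1,1,1,1,1).

∂_2: C_2 → C_1 acts by ∂[p,q,r] = [q,r] − [p,r] + [p,q]. For instance
  ∂bcf = cf − bf + bc,
  ∂ace = ce − ae + ac.
The 12×8 boundary matrix has rank 7 and Smith normal form diag(1,1,1,1,1,1,1).

From H_k ≅ ker(∂_k) / im(∂_{k+1}) we obtain:

  H_0: rank C_0 − rank ∂_1 = 6 − 5 = 1, and the invariant factors of ∂_1 are all 1, so H_0 ≅ Z.
  H_1: rank ker ∂_1 − rank ∂_2 = (12 − 5) − 7 = 0, and the invariant factors of ∂_2 are all 1, so H_1 ≅ 0.
  H_2: rank ker ∂_2 − rank ∂_3 = (8 − 7) − 0 = 1, and there is no ∂_3, so H_2 ≅ Z.

(K is a triangulation of the 2-sphere S^2.)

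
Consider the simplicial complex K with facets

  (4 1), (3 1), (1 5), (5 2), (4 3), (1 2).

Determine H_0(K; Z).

We work with the vertex ordering 1 < 2 < 3 < 4 < 5. The simplices of K, each written with vertices in increasing order, are:

  0-simplices (5): [1], [2], [3], [4], [5]
  1-simplices (6): [1,2], [1,3], [1,4], [1,5], [2,5], [3,4]

Hence C_0 ≅ Z^5, C_1 ≅ Z^6.

The boundary map ∂_1: C_1 → C_0 is given by ∂[p,q] = [q] − [p]. For instance
  ∂[3,4] = [4] − [3].
The resulting 5×6 matrix has rank 4, and its Smith normal form has invariant factors (1,1,1,1).

Now H_k = ker ∂_k / im ∂_{k+1}, so:

  H_0: rank C_0 − rank ∂_1 = 5 − 4 = 1, and the invariant factors of ∂_1 are all 1, so H_0 ≅ Z.

(K is a triangulation of a wedge of 2 circles.)

H_0 = Z.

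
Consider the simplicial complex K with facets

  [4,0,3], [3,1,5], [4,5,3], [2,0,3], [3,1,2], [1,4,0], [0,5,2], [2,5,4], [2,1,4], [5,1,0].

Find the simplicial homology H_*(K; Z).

H_0 ≅ Z,  H_1 ≅ Z/2,  H_2 = 0.

Order the vertices as 0 < 1 < 2 < 3 < 4 < 5. Listing each simplex with vertices in this order, K has dimension 2 with simplices:

  0-simplices (6): [0], [1], [2], [3], [4], [5]
  1-simplices (15): [0,1], [0,2], [0,3], [0,4], [0,5], [1,2], [1,3], [1,4], [1,5], [2,3], [2,4], [2,5], [3,4], [3,5], [4,5]
  2-simplices (10): [0,1,4], [0,1,5], [0,2,3], [0,2,5], [0,3,4], [1,2,3], [1,2,4], [1,3,5], [2,4,5], [3,4,5]

giving chain groups C_0 ≅ Z^6, C_1 ≅ Z^15, C_2 ≅ Z^10.

Boundary ∂_1: C_1 → C_0 sends each edge [p,q] (with p < q) to q − p. For instance
  ∂[0,2] = [2] − [0].
This gives a 6×15 integer matrix of rank 5; reducing to Smith normal form yields diagonal entries (1,1,1,1,1).

Boundary ∂_2: C_2 → C_1 sends each 2-simplex [p,q,r] to [q,r] − [p,r] + [p,q]. For instance
  ∂[2,4,5] = [4,5] − [2,5] + [2,4],
  ∂[3,4,5] = [4,5] − [3,5] + [3,4].
The 15×10 boundary matrix has rank 10 and Smith normal form diag(1,1,1,1,1,1,1,1,1,2).

From H_k ≅ ker(∂_k) / im(∂_{k+1}) we obtain:

  H_0: rank C_0 − rank ∂_1 = 6 − 5 = 1, and the invariant factors of ∂_1 are all 1, so H_0 ≅ Z.
  H_1: rank ker ∂_1 − rank ∂_2 = (15 − 5) − 10 = 0, and ∂_2 has invariant factor 2 > 1, so H_1 ≅ Z/2.
  H_2: rank ker ∂_2 − rank ∂_3 = (10 − 10) − 0 = 0, and there is no ∂_3, so H_2 ≅ 0.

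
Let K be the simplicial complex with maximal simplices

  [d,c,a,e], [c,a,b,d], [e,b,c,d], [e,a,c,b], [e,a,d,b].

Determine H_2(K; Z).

We work with the vertex ordering a < b < c < d < e. The simplices of K, each written with vertices in increasing order, are:

  0-simplices (5): a, b, c, d, e
  1-simplices (10): ab, ac, ad, ae, bc, bd, be, cd, ce, de
  2-simplices (10): abc, abd, abe, acd, ace, ade, bcd, bce, bde, cde
  3-simplices (5): abcd, abce, abde, acde, bcde

so the chain groups are C_0 ≅ Z^5, C_1 ≅ Z^10, C_2 ≅ Z^10, C_3 ≅ Z^5.

Boundary ∂_1: C_1 → C_0 maps an edge to its endpoints' difference, ∂[p,q] = q − p. For instance
  ∂ac = c − a.
The resulting 5×10 matrix has rank 4, and its Smith normal form has invariant factors (1,1,1,1).

Boundary ∂_2: C_2 → C_1 sends each 2-simplex [p,q,r] to [q,r] − [p,r] + [p,q]. For instance
  ∂abd = bd − ad + ab,
  ∂bce = ce − be + bc.
The 10×10 boundary matrix has rank 6 and Smith normal form diag(1,1,1,1,1,1).

Boundary ∂_3: C_3 → C_2 sends each 3-simplex σ to the alternating sum Σ_i (−1)^i (σ with its i-th vertex removed). For instance
  ∂acde = cde − ade + ace − acd,
  ∂bcde = cde − bde + bce − bcd.
The resulting 10×5 matrix has rank 4, and its Smith normal form has invariant factors (1,1,1,1).

Computing H_k = (kernel of ∂_k) / (image of ∂_{k+1}):

  H_2: rank ker ∂_2 − rank ∂_3 = (10 − 6) − 4 = 0, and the invariant factors of ∂_3 are all 1, so H_2 = 0.

H_2 = 0.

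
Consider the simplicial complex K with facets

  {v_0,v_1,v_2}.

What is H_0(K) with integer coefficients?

H_0 = Z.

K has 3 vertices, 3 edges, 1 triangle.
rank ∂_0 = 0, rank ∂_1 = 2 ⇒ b_0 = 3 − 0 − 2 = 1; all invariant factors of ∂_1 are 1 so no torsion. So H_0 = Z.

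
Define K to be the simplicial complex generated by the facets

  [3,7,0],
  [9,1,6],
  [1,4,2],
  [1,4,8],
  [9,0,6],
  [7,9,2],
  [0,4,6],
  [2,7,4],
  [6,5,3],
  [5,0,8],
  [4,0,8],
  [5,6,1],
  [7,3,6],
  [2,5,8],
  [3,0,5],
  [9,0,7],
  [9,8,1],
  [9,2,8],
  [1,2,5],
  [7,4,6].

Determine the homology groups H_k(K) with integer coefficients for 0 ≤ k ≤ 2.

Take the total order 0 < 1 < 2 < 3 < 4 < 5 < 6 < 7 < 8 < 9 on the vertex set. Then K (dimension 2) consists of the simplices:

  0-simplices (10): [0], [1], [2], [3], [4], [5], [6], [7], [8], [9]
  1-simplices (30): (30 of them)
  2-simplices (20): (20 of them)

Hence C_0 ≅ Z^10, C_1 ≅ Z^30, C_2 ≅ Z^20.

The boundary map ∂_1: C_1 → C_0 sends each edge [p,q] (with p < q) to q − p.
This gives a 10×30 integer matrix of rank 9; reducing to Smith normal form yields diagonal entries (1,1,1,1,1,1,1,1,1).

∂_2: C_2 → C_1 sends each 2-simplex [p,q,r] to [q,r] − [p,r] + [p,q]. For instance
  ∂[2,4,7] = [4,7] − [2,7] + [2,4],
  ∂[0,4,6] = [4,6] − [0,6] + [0,4].
As a 30×20 matrix over Z this has rank 20, with invariant factors (1,1,1,1,1,1,1,1,1,1,1,1,1,1,1,1,1,1,1,2).

Now H_k = ker ∂_k / im ∂_{k+1}, so:

  H_0: rank C_0 − rank ∂_1 = 10 − 9 = 1, and the invariant factors of ∂_1 are all 1, so H_0 ≅ Z.
  H_1: rank ker ∂_1 − rank ∂_2 = (30 − 9) − 20 = 1, and ∂_2 has invariant factor 2 > 1, so H_1 ≅ Z ⊕ Z_2.
  H_2: rank ker ∂_2 − rank ∂_3 = (20 − 20) − 0 = 0, and there is no ∂_3, so H_2 ≅ 0.

As a check, the Euler characteristic is 10 − 30 + 20 = 0, which agrees with 1 − 1 + 0 = 0.

H_0 ≅ Z,  H_1 ≅ Z ⊕ Z_2,  H_2 = 0.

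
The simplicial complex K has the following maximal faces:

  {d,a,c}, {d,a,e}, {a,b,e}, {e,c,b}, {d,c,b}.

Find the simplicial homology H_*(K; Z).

H_0 ≅ Z,  H_1 ≅ Z,  H_2 = 0.

Order the vertices as a < b < c < d < e. Listing each simplex with vertices in this order, K has dimension 2 with simplices:

  0-simplices (5): a, b, c, d, e
  1-simplices (10): ab, ac, ad, ae, bc, bd, be, cd, ce, de
  2-simplices (5): abe, acd, ade, bcd, bce

Hence C_0 ≅ Z^5, C_1 ≅ Z^10, C_2 ≅ Z^5.

Boundary ∂_1: C_1 → C_0 sends each edge [p,q] (with p < q) to q − p. For instance
  ∂ab = b − a.
As a 5×10 matrix over Z this has rank 4, with invariant factors (1,1,1,1).

∂_2: C_2 → C_1 sends each 2-simplex [p,q,r] to [q,r] − [p,r] + [p,q]. For instance
  ∂acd = cd − ad + ac,
  ∂bce = ce − be + bc.
This gives a 10×5 integer matrix of rank 5; reducing to Smith normal form yields diagonal entries (1,1,1,1,1).

From H_k ≅ ker(∂_k) / im(∂_{k+1}) we obtain:

  H_0: rank C_0 − rank ∂_1 = 5 − 4 = 1, and the invariant factors of ∂_1 are all 1, so H_0 ≅ Z.
  H_1: rank ker ∂_1 − rank ∂_2 = (10 − 4) − 5 = 1, and the invariant factors of ∂_2 are all 1, so H_1 ≅ Z.
  H_2: rank ker ∂_2 − rank ∂_3 = (5 − 5) − 0 = 0, and there is no ∂_3, so H_2 ≅ 0.

As a check, the Euler characteristic is 5 − 10 + 5 = 0, which agrees with 1 − 1 + 0 = 0.
(K is a triangulation of the Möbius band.)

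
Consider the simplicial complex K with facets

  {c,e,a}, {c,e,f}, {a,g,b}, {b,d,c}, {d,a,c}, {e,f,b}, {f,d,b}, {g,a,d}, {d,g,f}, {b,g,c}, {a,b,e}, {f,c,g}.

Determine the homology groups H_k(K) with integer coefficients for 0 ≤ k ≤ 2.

K has 7 vertices, 18 edges, 12 triangles.
rank ∂_0 = 0, rank ∂_1 = 6 ⇒ b_0 = 7 − 0 − 6 = 1; all invariant factors of ∂_1 are 1 so no torsion. So H_0 ≅ Z.
rank ∂_1 = 6, rank ∂_2 = 12 ⇒ b_1 = 18 − 6 − 12 = 0; ∂_2 has invariant factor(s) [2] giving torsion. So H_1 ≅ Z/2Z.
rank ∂_2 = 12, rank ∂_3 = 0 ⇒ b_2 = 12 − 12 − 0 = 0. So H_2 ≅ 0.

H_0 ≅ Z,  H_1 ≅ Z/2Z,  H_2 = 0.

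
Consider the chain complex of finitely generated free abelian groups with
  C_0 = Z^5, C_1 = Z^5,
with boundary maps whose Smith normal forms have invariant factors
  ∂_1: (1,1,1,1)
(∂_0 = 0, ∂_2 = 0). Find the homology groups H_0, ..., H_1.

H_0: b_0 = 5 − 0 − 4 = 1; torsion from ∂_1 factors > 1: none. So H_0 ≅ Z.
H_1: b_1 = 5 − 4 − 0 = 1; torsion from ∂_2 factors > 1: none. So H_1 ≅ Z.

H_0 ≅ Z,  H_1 ≅ Z.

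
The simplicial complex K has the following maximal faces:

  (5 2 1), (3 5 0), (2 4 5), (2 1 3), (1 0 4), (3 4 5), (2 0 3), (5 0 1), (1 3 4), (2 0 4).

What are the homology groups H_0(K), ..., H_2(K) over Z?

Order the vertices as 0 < 1 < 2 < 3 < 4 < 5. Listing each simplex with vertices in this order, K has dimension 2 with simplices:

  0-simplices (6): [0], [1], [2], [3], [4], [5]
  1-simplices (15): [0,1], [0,2], [0,3], [0,4], [0,5], [1,2], [1,3], [1,4], [1,5], [2,3], [2,4], [2,5], [3,4], [3,5], [4,5]
  2-simplices (10): [0,1,4], [0,1,5], [0,2,3], [0,2,4], [0,3,5], [1,2,3], [1,2,5], [1,3,4], [2,4,5], [3,4,5]

giving chain groups C_0 ≅ Z^6, C_1 ≅ Z^15, C_2 ≅ Z^10.

Boundary ∂_1: C_1 → C_0 sends each edge [p,q] (with p < q) to q − p.
The 6×15 boundary matrix has rank 5 and Smith normal form diag(1,1,1,1,1).

∂_2: C_2 → C_1 acts by ∂[p,q,r] = [q,r] − [p,r] + [p,q]. For instance
  ∂[0,1,5] = [1,5] − [0,5] + [0,1],
  ∂[1,3,4] = [3,4] − [1,4] + [1,3].
The 15×10 boundary matrix has rank 10 and Smith normal form diag(1,1,1,1,1,1,1,1,1,2).

Reading off H_k = ker ∂_k / im ∂_{k+1}:

  H_0: rank C_0 − rank ∂_1 = 6 − 5 = 1, and the invariant factors of ∂_1 are all 1, so H_0 = Z.
  H_1: rank ker ∂_1 − rank ∂_2 = (15 − 5) − 10 = 0, and ∂_2 has invariant factor 2 > 1, so H_1 = Z/2.
  H_2: rank ker ∂_2 − rank ∂_3 = (10 − 10) − 0 = 0, and there is no ∂_3, so H_2 = 0.

H_0 = Z,  H_1 = Z/2,  H_2 = 0.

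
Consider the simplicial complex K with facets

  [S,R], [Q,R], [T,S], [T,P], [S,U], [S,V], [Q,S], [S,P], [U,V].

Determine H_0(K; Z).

H_0 ≅ Z.

Fix the vertex order P < Q < R < S < T < U < V and write every simplex with vertices in increasing order. Then dim K = 1 and the simplices of K are:

  0-simplices (7): P, Q, R, S, T, U, V
  1-simplices (9): PS, PT, QR, QS, RS, ST, SU, SV, UV

so the chain groups are C_0 ≅ Z^7, C_1 ≅ Z^9.

∂_1: C_1 → C_0 is given by ∂[p,q] = [q] − [p].
The 7×9 boundary matrix has rank 6 and Smith normal form diag(1,1,1,1,1,1).

Computing H_k = (kernel of ∂_k) / (image of ∂_{k+1}):

  H_0: rank C_0 − rank ∂_1 = 7 − 6 = 1, and the invariant factors of ∂_1 are all 1, so H_0 = Z.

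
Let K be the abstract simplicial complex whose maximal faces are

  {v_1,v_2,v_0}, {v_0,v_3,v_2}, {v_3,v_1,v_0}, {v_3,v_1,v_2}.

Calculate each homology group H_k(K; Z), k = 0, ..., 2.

K has 4 vertices, 6 edges, 4 triangles.
rank ∂_0 = 0, rank ∂_1 = 3 ⇒ b_0 = 4 − 0 − 3 = 1; all invariant factors of ∂_1 are 1 so no torsion. So H_0 = Z.
rank ∂_1 = 3, rank ∂_2 = 3 ⇒ b_1 = 6 − 3 − 3 = 0; all invariant factors of ∂_2 are 1 so no torsion. So H_1 = 0.
rank ∂_2 = 3, rank ∂_3 = 0 ⇒ b_2 = 4 − 3 − 0 = 1. So H_2 = Z.

H_0 = Z,  H_1 = 0,  H_2 = Z.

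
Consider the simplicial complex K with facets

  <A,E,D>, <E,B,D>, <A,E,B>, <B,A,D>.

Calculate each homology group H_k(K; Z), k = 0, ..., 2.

K has 4 vertices, 6 edges, 4 triangles.
rank ∂_0 = 0, rank ∂_1 = 3 ⇒ b_0 = 4 − 0 − 3 = 1; all invariant factors of ∂_1 are 1 so no torsion. So H_0 = Z.
rank ∂_1 = 3, rank ∂_2 = 3 ⇒ b_1 = 6 − 3 − 3 = 0; all invariant factors of ∂_2 are 1 so no torsion. So H_1 = 0.
rank ∂_2 = 3, rank ∂_3 = 0 ⇒ b_2 = 4 − 3 − 0 = 1. So H_2 = Z.

H_0 ≅ Z,  H_1 = 0,  H_2 ≅ Z.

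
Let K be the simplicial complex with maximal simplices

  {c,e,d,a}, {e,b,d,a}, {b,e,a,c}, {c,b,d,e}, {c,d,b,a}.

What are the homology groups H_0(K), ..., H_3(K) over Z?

H_0 = Z,  H_1 = 0,  H_2 = 0,  H_3 = Z.

We work with the vertex ordering a < b < c < d < e. The simplices of K, each written with vertices in increasing order, are:

  0-simplices (5): a, b, c, d, e
  1-simplices (10): ab, ac, ad, ae, bc, bd, be, cd, ce, de
  2-simplices (10): abc, abd, abe, acd, ace, ade, bcd, bce, bde, cde
  3-simplices (5): abcd, abce, abde, acde, bcde

Hence C_0 ≅ Z^5, C_1 ≅ Z^10, C_2 ≅ Z^10, C_3 ≅ Z^5.

∂_1: C_1 → C_0 is given by ∂[p,q] = [q] − [p].
The 5×10 boundary matrix has rank 4 and Smith normal form diag(1,1,1,1).

The boundary map ∂_2: C_2 → C_1 maps a triangle to the signed sum of its edges. For instance
  ∂bcd = cd − bd + bc,
  ∂bde = de − be + bd.
This gives a 10×10 integer matrix of rank 6; reducing to Smith normal form yields diagonal entries (1,1,1,1,1,1).

The boundary map ∂_3: C_3 → C_2 sends each 3-simplex σ to the alternating sum Σ_i (−1)^i (σ with its i-th vertex removed). For instance
  ∂abde = bde − ade + abe − abd,
  ∂abcd = bcd − acd + abd − abc.
As a 10×5 matrix over Z this has rank 4, with invariant factors (1,1,1,1).

Reading off H_k = ker ∂_k / im ∂_{k+1}:

  H_0: rank C_0 − rank ∂_1 = 5 − 4 = 1, and the invariant factors of ∂_1 are all 1, so H_0 = Z.
  H_1: rank ker ∂_1 − rank ∂_2 = (10 − 4) − 6 = 0, and the invariant factors of ∂_2 are all 1, so H_1 = 0.
  H_2: rank ker ∂_2 − rank ∂_3 = (10 − 6) − 4 = 0, and the invariant factors of ∂_3 are all 1, so H_2 = 0.
  H_3: rank ker ∂_3 − rank ∂_4 = (5 − 4) − 0 = 1, and there is no ∂_4, so H_3 = Z.

As a check, the Euler characteristic is 5 − 10 + 10 − 5 = 0, which agrees with 1 − 0 + 0 − 1 = 0.
(K is a triangulation of the 3-sphere S^3.)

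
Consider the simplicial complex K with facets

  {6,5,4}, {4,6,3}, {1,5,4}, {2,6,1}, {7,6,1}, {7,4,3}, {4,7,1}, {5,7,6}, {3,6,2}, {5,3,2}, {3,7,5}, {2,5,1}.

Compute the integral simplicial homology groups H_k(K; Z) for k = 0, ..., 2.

H_0 = Z,  H_1 = Z/2,  H_2 = 0.

K has 7 vertices, 18 edges, 12 triangles.
rank ∂_0 = 0, rank ∂_1 = 6 ⇒ b_0 = 7 − 0 − 6 = 1; all invariant factors of ∂_1 are 1 so no torsion. So H_0 = Z.
rank ∂_1 = 6, rank ∂_2 = 12 ⇒ b_1 = 18 − 6 − 12 = 0; ∂_2 has invariant factor(s) [2] giving torsion. So H_1 = Z/2.
rank ∂_2 = 12, rank ∂_3 = 0 ⇒ b_2 = 12 − 12 − 0 = 0. So H_2 = 0.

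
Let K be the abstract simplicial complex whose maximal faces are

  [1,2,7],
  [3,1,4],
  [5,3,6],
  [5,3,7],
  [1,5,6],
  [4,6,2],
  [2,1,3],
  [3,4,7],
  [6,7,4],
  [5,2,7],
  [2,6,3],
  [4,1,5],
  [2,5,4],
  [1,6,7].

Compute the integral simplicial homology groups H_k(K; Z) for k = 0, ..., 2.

We work with the vertex ordering 1 < 2 < 3 < 4 < 5 < 6 < 7. The simplices of K, each written with vertices in increasing order, are:

  0-simplices (7): [1], [2], [3], [4], [5], [6], [7]
  1-simplices (21): [1,2], [1,3], [1,4], [1,5], [1,6], [1,7], [2,3], [2,4], [2,5], [2,6], [2,7], [3,4], [3,5], [3,6], [3,7], [4,5], [4,6], [4,7], [5,6], [5,7], [6,7]
  2-simplices (14): [1,2,3], [1,2,7], [1,3,4], [1,4,5], [1,5,6], [1,6,7], [2,3,6], [2,4,5], [2,4,6], [2,5,7], [3,4,7], [3,5,6], [3,5,7], [4,6,7]

giving chain groups C_0 ≅ Z^7, C_1 ≅ Z^21, C_2 ≅ Z^14.

Boundary ∂_1: C_1 → C_0 sends each edge [p,q] (with p < q) to q − p.
As a 7×21 matrix over Z this has rank 6, with invariant factors (1,1,1,1,1,1).

The boundary map ∂_2: C_2 → C_1 sends each 2-simplex [p,q,r] to [q,r] − [p,r] + [p,q]. For instance
  ∂[3,5,6] = [5,6] − [3,6] + [3,5],
  ∂[1,3,4] = [3,4] − [1,4] + [1,3].
The 21×14 boundary matrix has rank 13 and Smith normal form diag(1,1,1,1,1,1,1,1,1,1,1,1,1).

From H_k ≅ ker(∂_k) / im(∂_{k+1}) we obtain:

  H_0: rank C_0 − rank ∂_1 = 7 − 6 = 1, and the invariant factors of ∂_1 are all 1, so H_0 = Z.
  H_1: rank ker ∂_1 − rank ∂_2 = (21 − 6) − 13 = 2, and the invariant factors of ∂_2 are all 1, so H_1 = Z^2.
  H_2: rank ker ∂_2 − rank ∂_3 = (14 − 13) − 0 = 1, and there is no ∂_3, so H_2 = Z.

(K is a triangulation of the torus T^2.)

H_0 = Z,  H_1 = Z^2,  H_2 = Z.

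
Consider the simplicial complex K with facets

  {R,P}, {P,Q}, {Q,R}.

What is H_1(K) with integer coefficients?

Order the vertices as P < Q < R. Listing each simplex with vertices in this order, K has dimension 1 with simplices:

  0-simplices (3): P, Q, R
  1-simplices (3): PQ, PR, QR

giving chain groups C_0 ≅ Z^3, C_1 ≅ Z^3.

∂_1: C_1 → C_0 is given by ∂[p,q] = [q] − [p]. For instance
  ∂PR = R − P.
The resulting 3×3 matrix has rank 2, and its Smith normal form has invariant factors (1,1).

Reading off H_k = ker ∂_k / im ∂_{k+1}:

  H_1: rank ker ∂_1 − rank ∂_2 = (3 − 2) − 0 = 1, and there is no ∂_2, so H_1 = Z.

H_1 ≅ Z.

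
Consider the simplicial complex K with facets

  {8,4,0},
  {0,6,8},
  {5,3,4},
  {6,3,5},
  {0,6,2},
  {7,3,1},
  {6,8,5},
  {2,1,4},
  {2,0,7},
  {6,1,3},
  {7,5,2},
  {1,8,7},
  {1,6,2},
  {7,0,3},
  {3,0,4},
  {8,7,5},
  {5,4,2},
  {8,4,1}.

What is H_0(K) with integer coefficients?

Order the vertices as 0 < 1 < 2 < 3 < 4 < 5 < 6 < 7 < 8. Listing each simplex with vertices in this order, K has dimension 2 with simplices:

  0-simplices (9): [0], [1], [2], [3], [4], [5], [6], [7], [8]
  1-simplices (27): (27 of them)
  2-simplices (18): [0,2,6], [0,2,7], [0,3,4], [0,3,7], [0,4,8], [0,6,8], [1,2,4], [1,2,6], [1,3,6], [1,3,7], [1,4,8], [1,7,8], [2,4,5], [2,5,7], [3,4,5], [3,5,6], [5,6,8], [5,7,8]

so the chain groups are C_0 ≅ Z^9, C_1 ≅ Z^27, C_2 ≅ Z^18.

The boundary map ∂_1: C_1 → C_0 is given by ∂[p,q] = [q] − [p].
The 9×27 boundary matrix has rank 8 and Smith normal form diag(1,1,1,1,1,1,1,1).

∂_2: C_2 → C_1 acts by ∂[p,q,r] = [q,r] − [p,r] + [p,q]. For instance
  ∂[5,7,8] = [7,8] − [5,8] + [5,7],
  ∂[0,3,4] = [3,4] − [0,4] + [0,3].
This gives a 27×18 integer matrix of rank 17; reducing to Smith normal form yields diagonal entries (1,1,1,1,1,1,1,1,1,1,1,1,1,1,1,1,1).

Computing H_k = (kernel of ∂_k) / (image of ∂_{k+1}):

  H_0: rank C_0 − rank ∂_1 = 9 − 8 = 1, and the invariant factors of ∂_1 are all 1, so H_0 ≅ Z.

H_0 = Z.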